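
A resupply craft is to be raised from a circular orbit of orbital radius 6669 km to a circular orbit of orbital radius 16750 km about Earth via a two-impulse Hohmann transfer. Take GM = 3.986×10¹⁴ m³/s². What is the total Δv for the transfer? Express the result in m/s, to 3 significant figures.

r₁ = 6669 km = 6.669×10⁶ m.
r₂ = 16750 km = 1.675×10⁷ m.
Transfer ellipse a_t = (r₁ + r₂)/2 = 1.171×10⁷ m.
At r₁: circular v_c1 = √(μ/r₁) = 7731 m/s; transfer-perigee v_p = √[μ(2/r₁ − 1/a_t)] = 9246 m/s.
Δv₁ = v_p − v_c1 = 1515 m/s.
At r₂: circular v_c2 = √(μ/r₂) = 4878 m/s; transfer-apogee v_a = √[μ(2/r₂ − 1/a_t)] = 3681 m/s.
Δv₂ = v_c2 − v_a = 1197 m/s.
Total Δv = Δv₁ + Δv₂ = 2712 m/s.

Δv_total ≈ 2710 m/s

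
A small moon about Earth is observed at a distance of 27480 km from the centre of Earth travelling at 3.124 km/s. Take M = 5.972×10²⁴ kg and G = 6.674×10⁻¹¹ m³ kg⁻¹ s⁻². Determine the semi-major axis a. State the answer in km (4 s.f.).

a ≈ 20710 km

μ = GM = 6.674×10⁻¹¹ × 5.972×10²⁴ = 3.986×10¹⁴ m³/s².
r = 2.748×10⁷ m.
Vis-viva rearranged: 1/a = 2/r − v²/μ = 7.278×10⁻⁸ − 2.449×10⁻⁸ = 4.829×10⁻⁸ m⁻¹.
a = 2.071×10⁷ m = 20706 km.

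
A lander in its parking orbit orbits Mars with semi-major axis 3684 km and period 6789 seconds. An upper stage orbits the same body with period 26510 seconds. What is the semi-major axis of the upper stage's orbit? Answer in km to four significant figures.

a₂ ≈ 9135 km

Kepler's third law: a³ ∝ T², so a₂ = a₁ (T₂/T₁)^(2/3).
T₂/T₁ = 3.905, (T₂/T₁)^(2/3) = 2.480.
a₂ = 3684 × 2.480 = 9135 km.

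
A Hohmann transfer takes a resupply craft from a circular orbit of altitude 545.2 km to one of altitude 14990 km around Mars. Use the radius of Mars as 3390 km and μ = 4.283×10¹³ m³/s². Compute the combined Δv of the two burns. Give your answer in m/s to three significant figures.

Δv_total ≈ 1560 m/s

r₁ = 3390 + 545.2 = 3935.2 km = 3.9352×10⁶ m.
r₂ = 3390 + 14990 = 18380 km = 1.8380×10⁷ m.
Transfer ellipse a_t = (r₁ + r₂)/2 = 1.116×10⁷ m.
At r₁: circular v_c1 = √(μ/r₁) = 3299 m/s; transfer-periapsis v_p = √[μ(2/r₁ − 1/a_t)] = 4234 m/s.
Δv₁ = v_p − v_c1 = 935.2 m/s.
At r₂: circular v_c2 = √(μ/r₂) = 1527 m/s; transfer-apoapsis v_a = √[μ(2/r₂ − 1/a_t)] = 906.6 m/s.
Δv₂ = v_c2 − v_a = 620.0 m/s.
Total Δv = Δv₁ + Δv₂ = 1555 m/s.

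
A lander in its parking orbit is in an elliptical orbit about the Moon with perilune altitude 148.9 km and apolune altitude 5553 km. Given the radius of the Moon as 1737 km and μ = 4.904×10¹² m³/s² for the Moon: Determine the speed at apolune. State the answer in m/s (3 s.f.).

r_p = 1737 + 148.9 = 1885.9 km = 1.8859×10⁶ m.
r_a = 1737 + 5553 = 7290.0 km = 7.2900×10⁶ m.
Semi-major axis a = (r_p + r_a)/2 = 4587.9 km = 4.588×10⁶ m.
Vis-viva: v² = μ(2/r − 1/a) = 4.904×10¹² × (2.743×10⁻⁷ − 2.180×10⁻⁷) = 2.765×10⁵ m²/s².
v = 525.8 m/s.

v ≈ 526 m/s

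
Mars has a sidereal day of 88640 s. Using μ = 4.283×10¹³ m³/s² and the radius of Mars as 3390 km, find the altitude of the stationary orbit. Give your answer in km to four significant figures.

h_sync ≈ 17040 km

A synchronous orbit has period T, so by Kepler's third law a = (μT²/4π²)^(1/3).
μT²/4π² = 4.283×10¹³ × (8.864×10⁴)² / 39.48 = 8.524×10²¹ m³.
a = 2.043×10⁷ m = 20428 km.
Altitude h = a − R = 20428 − 3390 = 17038 km.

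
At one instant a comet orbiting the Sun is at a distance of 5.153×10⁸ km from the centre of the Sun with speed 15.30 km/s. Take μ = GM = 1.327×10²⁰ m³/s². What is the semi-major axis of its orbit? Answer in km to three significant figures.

r = 5.153×10¹¹ m.
Specific orbital energy ε = v²/2 − μ/r = (15300)²/2 − 1.327×10²⁰/5.153×10¹¹ = -1.405×10⁸ J/kg.
Since ε = −μ/(2a), a = −μ/(2ε) = 4.723×10¹¹ m = 4.7233×10⁸ km.

a ≈ 4.72×10⁸ km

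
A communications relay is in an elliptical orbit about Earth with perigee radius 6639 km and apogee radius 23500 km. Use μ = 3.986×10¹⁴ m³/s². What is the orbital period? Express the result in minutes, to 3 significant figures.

T ≈ 307 minutes

Semi-major axis a = (r_p + r_a)/2 = (6639.0 + 23500)/2 = 15070 km = 1.507×10⁷ m.
By Kepler's third law T = 2π√(a³/μ) = 2π × 2.930×10³ = 1.841×10⁴ s.
= 306.8 minutes.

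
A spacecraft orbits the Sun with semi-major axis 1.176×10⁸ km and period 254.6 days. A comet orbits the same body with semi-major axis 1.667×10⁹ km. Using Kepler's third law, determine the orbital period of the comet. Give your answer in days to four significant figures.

Kepler's third law: T² ∝ a³, so T₂ = T₁ (a₂/a₁)^(3/2).
a₂/a₁ = 14.18, (a₂/a₁)^(3/2) = 53.37.
T₂ = 254.6 × 53.37 = 13590 days.

T₂ ≈ 13590 days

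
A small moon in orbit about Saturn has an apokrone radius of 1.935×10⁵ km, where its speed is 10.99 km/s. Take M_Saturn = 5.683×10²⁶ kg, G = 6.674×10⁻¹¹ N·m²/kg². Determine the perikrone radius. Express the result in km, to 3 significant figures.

μ = GM = 6.674×10⁻¹¹ × 5.683×10²⁶ = 3.793×10¹⁶ m³/s².
r_a = 1.935×10⁸ m.
Specific energy ε = v²/2 − μ/r = -1.356×10⁸ J/kg, so a = −μ/(2ε) = 1.398×10⁸ m.
The apsides satisfy r_p + r_a = 2a, so the perikrone radius is 2a − r_a = 8.616×10⁷ m = 86162 km.

perikrone radius ≈ 86200 km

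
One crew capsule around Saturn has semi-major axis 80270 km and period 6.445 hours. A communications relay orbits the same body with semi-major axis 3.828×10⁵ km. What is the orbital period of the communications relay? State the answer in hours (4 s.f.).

Kepler's third law: T² ∝ a³, so T₂ = T₁ (a₂/a₁)^(3/2).
a₂/a₁ = 4.769, (a₂/a₁)^(3/2) = 10.41.
T₂ = 6.445 × 10.41 = 67.12 hours.

T₂ ≈ 67.12 hours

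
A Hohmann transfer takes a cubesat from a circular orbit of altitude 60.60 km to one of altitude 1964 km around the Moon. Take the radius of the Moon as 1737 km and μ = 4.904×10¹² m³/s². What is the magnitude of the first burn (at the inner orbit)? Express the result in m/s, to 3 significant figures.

r₁ = 1737 + 60.60 = 1797.6 km = 1.7976×10⁶ m.
r₂ = 1737 + 1964 = 3701.0 km = 3.7010×10⁶ m.
Transfer ellipse a_t = (r₁ + r₂)/2 = 2.749×10⁶ m.
At r₁: circular v_c1 = √(μ/r₁) = 1652 m/s; transfer-perilune v_p = √[μ(2/r₁ − 1/a_t)] = 1916 m/s.
Δv₁ = v_p − v_c1 = 264.7 m/s.

Δv ≈ 265 m/s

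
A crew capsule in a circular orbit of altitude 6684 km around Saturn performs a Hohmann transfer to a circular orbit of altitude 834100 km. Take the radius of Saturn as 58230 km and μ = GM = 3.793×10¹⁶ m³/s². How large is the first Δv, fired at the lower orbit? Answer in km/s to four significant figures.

Δv ≈ 8.833 km/s

r₁ = 58230 + 6684 = 64914 km = 6.4914×10⁷ m.
r₂ = 58230 + 834100 = 892330 km = 8.9233×10⁸ m.
Transfer ellipse a_t = (r₁ + r₂)/2 = 4.786×10⁸ m.
At r₁: circular v_c1 = √(μ/r₁) = 24170 m/s; transfer-perikrone v_p = √[μ(2/r₁ − 1/a_t)] = 33010 m/s.
Δv₁ = v_p − v_c1 = 8833 m/s.
= 8.833 km/s.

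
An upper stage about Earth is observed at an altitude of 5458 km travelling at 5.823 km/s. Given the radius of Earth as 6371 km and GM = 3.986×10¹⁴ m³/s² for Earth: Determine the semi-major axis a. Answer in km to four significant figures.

a ≈ 11900 km

r = 6371 + 5458 = 11829 km = 1.183×10⁷ m.
Specific orbital energy ε = v²/2 − μ/r = (5823)²/2 − 3.986×10¹⁴/1.183×10⁷ = -1.674×10⁷ J/kg.
Since ε = −μ/(2a), a = −μ/(2ε) = 1.190×10⁷ m = 11903 km.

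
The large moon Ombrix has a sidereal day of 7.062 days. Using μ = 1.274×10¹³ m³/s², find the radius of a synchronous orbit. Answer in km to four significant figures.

r_sync ≈ 49340 km

T = 7.062 days = 6.102×10⁵ s.
A synchronous orbit has period T, so by Kepler's third law a = (μT²/4π²)^(1/3).
μT²/4π² = 1.274×10¹³ × (6.102×10⁵)² / 39.48 = 1.201×10²³ m³.
a = 4.934×10⁷ m = 49344 km.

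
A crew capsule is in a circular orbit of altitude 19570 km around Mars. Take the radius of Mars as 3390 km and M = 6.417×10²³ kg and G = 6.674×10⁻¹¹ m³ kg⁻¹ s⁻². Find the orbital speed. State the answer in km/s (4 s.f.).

v ≈ 1.366 km/s

μ = GM = 6.674×10⁻¹¹ × 6.417×10²³ = 4.283×10¹³ m³/s².
r = 3390 + 19570 = 22960 km = 2.2960×10⁷ m.
For a circular orbit v = √(μ/r) = √(4.283×10¹³ / 2.296×10⁷) = √(1.865×10⁶) = 1366 m/s.
That is 1.366 km/s.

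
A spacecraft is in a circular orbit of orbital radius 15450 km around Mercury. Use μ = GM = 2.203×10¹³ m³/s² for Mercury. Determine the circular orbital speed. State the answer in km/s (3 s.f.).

v ≈ 1.19 km/s

r = 15450 km = 1.545×10⁷ m.
For a circular orbit v = √(μ/r) = √(2.203×10¹³ / 1.545×10⁷) = √(1.426×10⁶) = 1194 m/s.
That is 1.194 km/s.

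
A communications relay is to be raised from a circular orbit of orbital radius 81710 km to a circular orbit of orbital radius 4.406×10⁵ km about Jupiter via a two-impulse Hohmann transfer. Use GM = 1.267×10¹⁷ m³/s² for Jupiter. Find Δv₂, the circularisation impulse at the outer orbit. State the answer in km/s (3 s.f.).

r₁ = 81710 km = 8.171×10⁷ m.
r₂ = 4.406×10⁵ km = 4.406×10⁸ m.
Transfer ellipse a_t = (r₁ + r₂)/2 = 2.612×10⁸ m.
At r₁: circular v_c1 = √(μ/r₁) = 39380 m/s; transfer-perijove v_p = √[μ(2/r₁ − 1/a_t)] = 51150 m/s.
At r₂: circular v_c2 = √(μ/r₂) = 16960 m/s; transfer-apojove v_a = √[μ(2/r₂ − 1/a_t)] = 9485 m/s.
Δv₂ = v_c2 − v_a = 7472 m/s.
= 7.472 km/s.

Δv ≈ 7.47 km/s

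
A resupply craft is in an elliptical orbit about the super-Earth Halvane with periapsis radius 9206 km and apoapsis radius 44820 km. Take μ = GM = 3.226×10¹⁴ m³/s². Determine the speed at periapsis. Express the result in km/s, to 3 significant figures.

Semi-major axis a = (r_p + r_a)/2 = 27013 km = 2.701×10⁷ m.
Vis-viva: v² = μ(2/r − 1/a) = 3.226×10¹⁴ × (2.172×10⁻⁷ − 3.702×10⁻⁸) = 5.814×10⁷ m²/s².
v = 7625 m/s = 7.625 km/s.

v ≈ 7.63 km/s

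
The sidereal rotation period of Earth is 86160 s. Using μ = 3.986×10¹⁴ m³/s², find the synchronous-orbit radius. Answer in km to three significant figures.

r_sync ≈ 42200 km

A synchronous orbit has period T, so by Kepler's third law a = (μT²/4π²)^(1/3).
μT²/4π² = 3.986×10¹⁴ × (8.616×10⁴)² / 39.48 = 7.495×10²² m³.
a = 4.216×10⁷ m = 42163 km.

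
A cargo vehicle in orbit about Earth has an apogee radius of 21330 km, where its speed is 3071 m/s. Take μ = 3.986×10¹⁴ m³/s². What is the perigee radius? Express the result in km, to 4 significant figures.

r_a = 2.133×10⁷ m.
Specific energy ε = v²/2 − μ/r = -1.397×10⁷ J/kg, so a = −μ/(2ε) = 1.426×10⁷ m.
The apsides satisfy r_p + r_a = 2a, so the perigee radius is 2a − r_a = 7.199×10⁶ m = 7198.9 km.

perigee radius ≈ 7199 km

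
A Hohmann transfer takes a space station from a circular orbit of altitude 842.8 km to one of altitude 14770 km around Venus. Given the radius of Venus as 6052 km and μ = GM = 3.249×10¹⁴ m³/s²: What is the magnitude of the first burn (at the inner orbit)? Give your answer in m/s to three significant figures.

Δv ≈ 1550 m/s

r₁ = 6052 + 842.8 = 6894.8 km = 6.8948×10⁶ m.
r₂ = 6052 + 14770 = 20822 km = 2.0822×10⁷ m.
Transfer ellipse a_t = (r₁ + r₂)/2 = 1.386×10⁷ m.
At r₁: circular v_c1 = √(μ/r₁) = 6865 m/s; transfer-periapsis v_p = √[μ(2/r₁ − 1/a_t)] = 8414 m/s.
Δv₁ = v_p − v_c1 = 1550 m/s.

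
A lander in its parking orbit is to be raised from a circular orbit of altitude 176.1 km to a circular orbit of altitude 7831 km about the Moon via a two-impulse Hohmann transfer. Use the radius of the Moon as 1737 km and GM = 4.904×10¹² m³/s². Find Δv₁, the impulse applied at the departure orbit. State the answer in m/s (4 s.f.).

Δv ≈ 465.9 m/s

r₁ = 1737 + 176.1 = 1913.1 km = 1.9131×10⁶ m.
r₂ = 1737 + 7831 = 9568.0 km = 9.5680×10⁶ m.
Transfer ellipse a_t = (r₁ + r₂)/2 = 5.741×10⁶ m.
At r₁: circular v_c1 = √(μ/r₁) = 1601 m/s; transfer-perilune v_p = √[μ(2/r₁ − 1/a_t)] = 2067 m/s.
Δv₁ = v_p − v_c1 = 465.9 m/s.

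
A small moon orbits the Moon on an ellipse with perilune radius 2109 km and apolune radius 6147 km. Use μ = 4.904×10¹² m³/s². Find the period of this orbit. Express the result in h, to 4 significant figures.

T ≈ 6.610 h

Semi-major axis a = (r_p + r_a)/2 = (2109.0 + 6147.0)/2 = 4128.0 km = 4.128×10⁶ m.
By Kepler's third law T = 2π√(a³/μ) = 2π × 3.787×10³ = 2.380×10⁴ s.
= 6.610 h.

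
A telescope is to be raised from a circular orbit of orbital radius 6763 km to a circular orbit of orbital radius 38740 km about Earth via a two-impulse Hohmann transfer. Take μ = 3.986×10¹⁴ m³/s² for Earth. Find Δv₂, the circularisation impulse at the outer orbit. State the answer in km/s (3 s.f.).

Δv ≈ 1.46 km/s

r₁ = 6763 km = 6.763×10⁶ m.
r₂ = 38740 km = 3.874×10⁷ m.
Transfer ellipse a_t = (r₁ + r₂)/2 = 2.275×10⁷ m.
At r₁: circular v_c1 = √(μ/r₁) = 7677 m/s; transfer-perigee v_p = √[μ(2/r₁ − 1/a_t)] = 10020 m/s.
At r₂: circular v_c2 = √(μ/r₂) = 3208 m/s; transfer-apogee v_a = √[μ(2/r₂ − 1/a_t)] = 1749 m/s.
Δv₂ = v_c2 − v_a = 1459 m/s.
= 1.459 km/s.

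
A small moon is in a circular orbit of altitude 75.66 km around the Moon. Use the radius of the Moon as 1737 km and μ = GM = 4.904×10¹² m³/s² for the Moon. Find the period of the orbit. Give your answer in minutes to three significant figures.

r = 1737 + 75.66 = 1812.7 km = 1.8127×10⁶ m.
Kepler's third law: T = 2π√(r³/μ) = 2π√((1.813×10⁶)³ / 4.904×10¹²).
r³/μ = 1.215×10⁶ s², so T = 2π × 1.102×10³ = 6.924×10³ s.
Converting: 6.924×10³ s ÷ 60.00 = 115.4 minutes.

T ≈ 115 minutes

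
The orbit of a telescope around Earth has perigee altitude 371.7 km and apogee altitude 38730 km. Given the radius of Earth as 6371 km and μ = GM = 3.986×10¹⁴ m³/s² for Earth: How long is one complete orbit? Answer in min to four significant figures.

T ≈ 692.2 min

r_p = 6371 + 371.7 = 6742.7 km = 6.7427×10⁶ m.
r_a = 6371 + 38730 = 45101 km = 4.5101×10⁷ m.
Semi-major axis a = (r_p + r_a)/2 = (6742.7 + 45101)/2 = 25922 km = 2.592×10⁷ m.
By Kepler's third law T = 2π√(a³/μ) = 2π × 6.610×10³ = 4.153×10⁴ s.
= 692.2 min.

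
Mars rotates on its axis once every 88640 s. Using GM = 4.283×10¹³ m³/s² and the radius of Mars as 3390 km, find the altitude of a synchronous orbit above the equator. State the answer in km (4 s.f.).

h_sync ≈ 17040 km

A synchronous orbit has period T, so by Kepler's third law a = (μT²/4π²)^(1/3).
μT²/4π² = 4.283×10¹³ × (8.864×10⁴)² / 39.48 = 8.524×10²¹ m³.
a = 2.043×10⁷ m = 20428 km.
Altitude h = a − R = 20428 − 3390 = 17038 km.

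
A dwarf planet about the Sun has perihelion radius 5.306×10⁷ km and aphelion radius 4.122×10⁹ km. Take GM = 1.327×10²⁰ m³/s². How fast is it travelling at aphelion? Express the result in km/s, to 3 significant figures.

v ≈ 0.905 km/s

Semi-major axis a = (r_p + r_a)/2 = 2.0875×10⁹ km = 2.088×10¹² m.
Vis-viva: v² = μ(2/r − 1/a) = 1.327×10²⁰ × (4.852×10⁻¹³ − 4.790×10⁻¹³) = 8.183×10⁵ m²/s².
v = 904.6 m/s = 0.9046 km/s.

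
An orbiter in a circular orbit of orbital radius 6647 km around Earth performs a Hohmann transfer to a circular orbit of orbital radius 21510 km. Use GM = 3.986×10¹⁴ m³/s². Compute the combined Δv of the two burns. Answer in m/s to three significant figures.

r₁ = 6647 km = 6.647×10⁶ m.
r₂ = 21510 km = 2.151×10⁷ m.
Transfer ellipse a_t = (r₁ + r₂)/2 = 1.408×10⁷ m.
At r₁: circular v_c1 = √(μ/r₁) = 7744 m/s; transfer-perigee v_p = √[μ(2/r₁ − 1/a_t)] = 9572 m/s.
Δv₁ = v_p − v_c1 = 1828 m/s.
At r₂: circular v_c2 = √(μ/r₂) = 4305 m/s; transfer-apogee v_a = √[μ(2/r₂ − 1/a_t)] = 2958 m/s.
Δv₂ = v_c2 − v_a = 1347 m/s.
Total Δv = Δv₁ + Δv₂ = 3175 m/s.

Δv_total ≈ 3170 m/s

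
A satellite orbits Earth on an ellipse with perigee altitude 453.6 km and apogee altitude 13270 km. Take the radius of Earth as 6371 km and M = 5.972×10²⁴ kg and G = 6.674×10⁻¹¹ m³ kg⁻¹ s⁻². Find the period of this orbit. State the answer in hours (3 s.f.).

T ≈ 4.21 hours

μ = GM = 6.674×10⁻¹¹ × 5.972×10²⁴ = 3.986×10¹⁴ m³/s².
r_p = 6371 + 453.6 = 6824.6 km = 6.8246×10⁶ m.
r_a = 6371 + 13270 = 19641 km = 1.9641×10⁷ m.
Semi-major axis a = (r_p + r_a)/2 = (6824.6 + 19641)/2 = 13233 km = 1.323×10⁷ m.
By Kepler's third law T = 2π√(a³/μ) = 2π × 2.411×10³ = 1.515×10⁴ s.
= 4.208 hours.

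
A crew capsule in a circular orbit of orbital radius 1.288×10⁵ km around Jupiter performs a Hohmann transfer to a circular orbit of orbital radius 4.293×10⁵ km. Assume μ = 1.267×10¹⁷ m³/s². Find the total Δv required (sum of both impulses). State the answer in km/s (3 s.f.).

Δv_total ≈ 13.0 km/s

r₁ = 1.288×10⁵ km = 1.288×10⁸ m.
r₂ = 4.293×10⁵ km = 4.293×10⁸ m.
Transfer ellipse a_t = (r₁ + r₂)/2 = 2.790×10⁸ m.
At r₁: circular v_c1 = √(μ/r₁) = 31360 m/s; transfer-perijove v_p = √[μ(2/r₁ − 1/a_t)] = 38900 m/s.
Δv₁ = v_p − v_c1 = 7538 m/s.
At r₂: circular v_c2 = √(μ/r₂) = 17180 m/s; transfer-apojove v_a = √[μ(2/r₂ − 1/a_t)] = 11670 m/s.
Δv₂ = v_c2 − v_a = 5508 m/s.
Total Δv = Δv₁ + Δv₂ = 13050 m/s = 13.05 km/s.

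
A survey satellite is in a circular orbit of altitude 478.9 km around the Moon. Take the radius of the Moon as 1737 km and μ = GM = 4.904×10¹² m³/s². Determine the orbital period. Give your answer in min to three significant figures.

T ≈ 156 min

r = 1737 + 478.9 = 2215.9 km = 2.2159×10⁶ m.
Kepler's third law: T = 2π√(r³/μ) = 2π√((2.216×10⁶)³ / 4.904×10¹²).
r³/μ = 2.219×10⁶ s², so T = 2π × 1.490×10³ = 9.359×10³ s.
Converting: 9.359×10³ s ÷ 60.00 = 156.0 min.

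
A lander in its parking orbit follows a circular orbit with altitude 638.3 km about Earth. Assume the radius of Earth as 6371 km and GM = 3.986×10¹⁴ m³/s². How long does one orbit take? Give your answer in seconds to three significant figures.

T ≈ 5840 seconds

r = 6371 + 638.3 = 7009.3 km = 7.0093×10⁶ m.
Kepler's third law: T = 2π√(r³/μ) = 2π√((7.009×10⁶)³ / 3.986×10¹⁴).
r³/μ = 8.639×10⁵ s², so T = 2π × 9.295×10² = 5.840×10³ s.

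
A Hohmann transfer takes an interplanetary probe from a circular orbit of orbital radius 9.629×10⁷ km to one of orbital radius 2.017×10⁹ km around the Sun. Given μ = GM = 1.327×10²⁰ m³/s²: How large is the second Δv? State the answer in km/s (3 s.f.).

r₁ = 9.629×10⁷ km = 9.629×10¹⁰ m.
r₂ = 2.017×10⁹ km = 2.017×10¹² m.
Transfer ellipse a_t = (r₁ + r₂)/2 = 1.057×10¹² m.
At r₁: circular v_c1 = √(μ/r₁) = 37120 m/s; transfer-perihelion v_p = √[μ(2/r₁ − 1/a_t)] = 51290 m/s.
At r₂: circular v_c2 = √(μ/r₂) = 8111 m/s; transfer-aphelion v_a = √[μ(2/r₂ − 1/a_t)] = 2449 m/s.
Δv₂ = v_c2 − v_a = 5663 m/s.
= 5.663 km/s.

Δv ≈ 5.66 km/s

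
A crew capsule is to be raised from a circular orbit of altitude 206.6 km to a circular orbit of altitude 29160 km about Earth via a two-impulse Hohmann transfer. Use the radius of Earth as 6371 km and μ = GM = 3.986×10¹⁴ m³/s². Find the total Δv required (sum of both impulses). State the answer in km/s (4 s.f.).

r₁ = 6371 + 206.6 = 6577.6 km = 6.5776×10⁶ m.
r₂ = 6371 + 29160 = 35531 km = 3.5531×10⁷ m.
Transfer ellipse a_t = (r₁ + r₂)/2 = 2.105×10⁷ m.
At r₁: circular v_c1 = √(μ/r₁) = 7785 m/s; transfer-perigee v_p = √[μ(2/r₁ − 1/a_t)] = 10110 m/s.
Δv₁ = v_p − v_c1 = 2328 m/s.
At r₂: circular v_c2 = √(μ/r₂) = 3349 m/s; transfer-apogee v_a = √[μ(2/r₂ − 1/a_t)] = 1872 m/s.
Δv₂ = v_c2 − v_a = 1477 m/s.
Total Δv = Δv₁ + Δv₂ = 3805 m/s = 3.805 km/s.

Δv_total ≈ 3.805 km/s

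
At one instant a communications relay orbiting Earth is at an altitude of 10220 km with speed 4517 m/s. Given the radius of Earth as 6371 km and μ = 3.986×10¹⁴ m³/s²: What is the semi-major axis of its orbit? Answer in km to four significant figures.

a ≈ 14420 km

r = 6371 + 10220 = 16591 km = 1.659×10⁷ m.
Specific orbital energy ε = v²/2 − μ/r = (4517)²/2 − 3.986×10¹⁴/1.659×10⁷ = -1.382×10⁷ J/kg.
Since ε = −μ/(2a), a = −μ/(2ε) = 1.442×10⁷ m = 14418 km.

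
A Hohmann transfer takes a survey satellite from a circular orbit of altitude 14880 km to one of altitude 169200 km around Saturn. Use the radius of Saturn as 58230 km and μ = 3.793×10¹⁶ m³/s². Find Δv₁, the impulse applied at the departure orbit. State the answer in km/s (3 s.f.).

Δv ≈ 5.24 km/s

r₁ = 58230 + 14880 = 73110 km = 7.3110×10⁷ m.
r₂ = 58230 + 169200 = 227430 km = 2.2743×10⁸ m.
Transfer ellipse a_t = (r₁ + r₂)/2 = 1.503×10⁸ m.
At r₁: circular v_c1 = √(μ/r₁) = 22780 m/s; transfer-perikrone v_p = √[μ(2/r₁ − 1/a_t)] = 28020 m/s.
Δv₁ = v_p − v_c1 = 5244 m/s.
= 5.244 km/s.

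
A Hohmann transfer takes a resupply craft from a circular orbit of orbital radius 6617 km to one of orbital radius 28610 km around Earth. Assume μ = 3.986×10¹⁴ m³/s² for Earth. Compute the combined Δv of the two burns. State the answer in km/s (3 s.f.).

Δv_total ≈ 3.58 km/s

r₁ = 6617 km = 6.617×10⁶ m.
r₂ = 28610 km = 2.861×10⁷ m.
Transfer ellipse a_t = (r₁ + r₂)/2 = 1.761×10⁷ m.
At r₁: circular v_c1 = √(μ/r₁) = 7761 m/s; transfer-perigee v_p = √[μ(2/r₁ − 1/a_t)] = 9892 m/s.
Δv₁ = v_p − v_c1 = 2130 m/s.
At r₂: circular v_c2 = √(μ/r₂) = 3733 m/s; transfer-apogee v_a = √[μ(2/r₂ − 1/a_t)] = 2288 m/s.
Δv₂ = v_c2 − v_a = 1445 m/s.
Total Δv = Δv₁ + Δv₂ = 3575 m/s = 3.575 km/s.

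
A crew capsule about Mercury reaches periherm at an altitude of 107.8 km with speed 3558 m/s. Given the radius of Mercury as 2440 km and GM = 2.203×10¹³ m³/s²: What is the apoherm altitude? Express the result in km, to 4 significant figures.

r_p = 2440 + 107.8 = 2547.8 km = 2.548×10⁶ m.
Specific energy ε = v²/2 − μ/r = -2.317×10⁶ J/kg, so a = −μ/(2ε) = 4.754×10⁶ m.
The apsides satisfy r_p + r_a = 2a, so the apoherm radius is 2a − r_p = 6.960×10⁶ m = 6960.2 km.
Apoherm altitude = 6960.2 − 2440 = 4520.2 km.

apoherm altitude ≈ 4520 km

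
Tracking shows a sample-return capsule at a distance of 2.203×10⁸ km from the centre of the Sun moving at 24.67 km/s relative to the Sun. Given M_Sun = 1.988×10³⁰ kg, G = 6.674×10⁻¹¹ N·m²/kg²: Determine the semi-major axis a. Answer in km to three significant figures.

μ = GM = 6.674×10⁻¹¹ × 1.988×10³⁰ = 1.327×10²⁰ m³/s².
r = 2.203×10¹¹ m.
Vis-viva rearranged: 1/a = 2/r − v²/μ = 9.079×10⁻¹² − 4.587×10⁻¹² = 4.491×10⁻¹² m⁻¹.
a = 2.226×10¹¹ m = 2.2264×10⁸ km.

a ≈ 2.23×10⁸ km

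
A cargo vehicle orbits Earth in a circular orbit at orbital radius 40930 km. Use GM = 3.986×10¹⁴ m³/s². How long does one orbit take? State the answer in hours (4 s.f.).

r = 40930 km = 4.093×10⁷ m.
Kepler's third law: T = 2π√(r³/μ) = 2π√((4.093×10⁷)³ / 3.986×10¹⁴).
r³/μ = 1.720×10⁸ s², so T = 2π × 1.312×10⁴ = 8.241×10⁴ s.
Converting: 8.241×10⁴ s ÷ 3600 = 22.89 hours.

T ≈ 22.89 hours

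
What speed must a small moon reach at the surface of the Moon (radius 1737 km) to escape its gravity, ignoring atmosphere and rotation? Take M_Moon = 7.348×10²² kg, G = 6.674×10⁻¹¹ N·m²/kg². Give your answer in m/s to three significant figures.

μ = GM = 6.674×10⁻¹¹ × 7.348×10²² = 4.904×10¹² m³/s².
r = R = 1.737×10⁶ m.
Escape speed v_esc = √(2μ/r) = √(2 × 4.904×10¹² / 1.737×10⁶) = √(5.647×10⁶) = 2376 m/s.

v_esc ≈ 2380 m/s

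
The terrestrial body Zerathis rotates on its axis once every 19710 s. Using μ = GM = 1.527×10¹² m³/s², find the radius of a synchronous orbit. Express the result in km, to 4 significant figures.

A synchronous orbit has period T, so by Kepler's third law a = (μT²/4π²)^(1/3).
μT²/4π² = 1.527×10¹² × (1.971×10⁴)² / 39.48 = 1.503×10¹⁹ m³.
a = 2.468×10⁶ m = 2467.7 km.

r_sync ≈ 2468 km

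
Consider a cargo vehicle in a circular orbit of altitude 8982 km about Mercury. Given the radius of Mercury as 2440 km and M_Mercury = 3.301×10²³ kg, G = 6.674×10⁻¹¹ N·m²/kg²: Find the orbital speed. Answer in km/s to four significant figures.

v ≈ 1.389 km/s

μ = GM = 6.674×10⁻¹¹ × 3.301×10²³ = 2.203×10¹³ m³/s².
r = 2440 + 8982 = 11422 km = 1.1422×10⁷ m.
For a circular orbit v = √(μ/r) = √(2.203×10¹³ / 1.142×10⁷) = √(1.929×10⁶) = 1389 m/s.
That is 1.389 km/s.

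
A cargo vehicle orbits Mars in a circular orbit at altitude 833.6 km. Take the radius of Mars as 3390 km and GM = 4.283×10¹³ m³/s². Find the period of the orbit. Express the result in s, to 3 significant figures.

r = 3390 + 833.6 = 4223.6 km = 4.2236×10⁶ m.
Kepler's third law: T = 2π√(r³/μ) = 2π√((4.224×10⁶)³ / 4.283×10¹³).
r³/μ = 1.759×10⁶ s², so T = 2π × 1.326×10³ = 8.334×10³ s.

T ≈ 8330 s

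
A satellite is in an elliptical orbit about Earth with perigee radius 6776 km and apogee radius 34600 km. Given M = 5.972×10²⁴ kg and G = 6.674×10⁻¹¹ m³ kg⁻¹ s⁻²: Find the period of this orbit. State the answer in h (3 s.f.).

μ = GM = 6.674×10⁻¹¹ × 5.972×10²⁴ = 3.986×10¹⁴ m³/s².
Semi-major axis a = (r_p + r_a)/2 = (6776.0 + 34600)/2 = 20688 km = 2.069×10⁷ m.
By Kepler's third law T = 2π√(a³/μ) = 2π × 4.713×10³ = 2.961×10⁴ s.
= 8.226 h.

T ≈ 8.23 h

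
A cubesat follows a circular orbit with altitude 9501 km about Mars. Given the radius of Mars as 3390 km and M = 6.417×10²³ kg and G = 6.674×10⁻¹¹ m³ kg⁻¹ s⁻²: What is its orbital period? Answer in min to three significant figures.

T ≈ 741 min

μ = GM = 6.674×10⁻¹¹ × 6.417×10²³ = 4.283×10¹³ m³/s².
r = 3390 + 9501 = 12891 km = 1.2891×10⁷ m.
Kepler's third law: T = 2π√(r³/μ) = 2π√((1.289×10⁷)³ / 4.283×10¹³).
r³/μ = 5.002×10⁷ s², so T = 2π × 7.072×10³ = 4.444×10⁴ s.
Converting: 4.444×10⁴ s ÷ 60.00 = 740.6 min.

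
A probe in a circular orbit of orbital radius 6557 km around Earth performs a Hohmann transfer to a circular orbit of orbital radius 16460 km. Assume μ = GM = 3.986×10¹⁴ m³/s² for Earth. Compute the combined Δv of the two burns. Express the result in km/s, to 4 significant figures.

r₁ = 6557 km = 6.557×10⁶ m.
r₂ = 16460 km = 1.646×10⁷ m.
Transfer ellipse a_t = (r₁ + r₂)/2 = 1.151×10⁷ m.
At r₁: circular v_c1 = √(μ/r₁) = 7797 m/s; transfer-perigee v_p = √[μ(2/r₁ − 1/a_t)] = 9324 m/s.
Δv₁ = v_p − v_c1 = 1528 m/s.
At r₂: circular v_c2 = √(μ/r₂) = 4921 m/s; transfer-apogee v_a = √[μ(2/r₂ − 1/a_t)] = 3714 m/s.
Δv₂ = v_c2 − v_a = 1207 m/s.
Total Δv = Δv₁ + Δv₂ = 2734 m/s = 2.734 km/s.

Δv_total ≈ 2.734 km/s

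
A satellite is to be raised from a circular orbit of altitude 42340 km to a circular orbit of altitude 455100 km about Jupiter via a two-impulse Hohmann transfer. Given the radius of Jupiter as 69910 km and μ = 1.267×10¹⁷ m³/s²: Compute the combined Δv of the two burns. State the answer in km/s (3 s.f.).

Δv_total ≈ 15.8 km/s

r₁ = 69910 + 42340 = 112250 km = 1.1225×10⁸ m.
r₂ = 69910 + 455100 = 525010 km = 5.2501×10⁸ m.
Transfer ellipse a_t = (r₁ + r₂)/2 = 3.186×10⁸ m.
At r₁: circular v_c1 = √(μ/r₁) = 33600 m/s; transfer-perijove v_p = √[μ(2/r₁ − 1/a_t)] = 43130 m/s.
Δv₁ = v_p − v_c1 = 9529 m/s.
At r₂: circular v_c2 = √(μ/r₂) = 15530 m/s; transfer-apojove v_a = √[μ(2/r₂ − 1/a_t)] = 9220 m/s.
Δv₂ = v_c2 − v_a = 6314 m/s.
Total Δv = Δv₁ + Δv₂ = 15840 m/s = 15.84 km/s.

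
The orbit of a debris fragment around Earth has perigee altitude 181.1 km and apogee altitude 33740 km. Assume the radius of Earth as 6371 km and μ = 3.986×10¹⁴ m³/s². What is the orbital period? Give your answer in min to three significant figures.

r_p = 6371 + 181.1 = 6552.1 km = 6.5521×10⁶ m.
r_a = 6371 + 33740 = 40111 km = 4.0111×10⁷ m.
Semi-major axis a = (r_p + r_a)/2 = (6552.1 + 40111)/2 = 23332 km = 2.333×10⁷ m.
By Kepler's third law T = 2π√(a³/μ) = 2π × 5.645×10³ = 3.547×10⁴ s.
= 591.1 min.

T ≈ 591 min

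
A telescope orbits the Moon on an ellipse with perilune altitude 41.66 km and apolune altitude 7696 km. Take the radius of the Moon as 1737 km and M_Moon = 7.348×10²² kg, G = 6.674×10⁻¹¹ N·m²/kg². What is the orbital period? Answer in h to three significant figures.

μ = GM = 6.674×10⁻¹¹ × 7.348×10²² = 4.904×10¹² m³/s².
r_p = 1737 + 41.66 = 1778.7 km = 1.7787×10⁶ m.
r_a = 1737 + 7696 = 9433.0 km = 9.4330×10⁶ m.
Semi-major axis a = (r_p + r_a)/2 = (1778.7 + 9433.0)/2 = 5605.8 km = 5.606×10⁶ m.
By Kepler's third law T = 2π√(a³/μ) = 2π × 5.994×10³ = 3.766×10⁴ s.
= 10.46 h.

T ≈ 10.5 h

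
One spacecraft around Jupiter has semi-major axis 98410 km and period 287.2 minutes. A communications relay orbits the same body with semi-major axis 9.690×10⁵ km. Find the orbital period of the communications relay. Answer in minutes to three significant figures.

Kepler's third law: T² ∝ a³, so T₂ = T₁ (a₂/a₁)^(3/2).
a₂/a₁ = 9.847, (a₂/a₁)^(3/2) = 30.90.
T₂ = 287.2 × 30.90 = 8874 minutes.

T₂ ≈ 8870 minutes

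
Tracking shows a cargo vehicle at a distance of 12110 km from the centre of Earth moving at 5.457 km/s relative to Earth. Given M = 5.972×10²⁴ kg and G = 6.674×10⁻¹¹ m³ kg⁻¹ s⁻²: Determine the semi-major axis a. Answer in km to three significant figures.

μ = GM = 6.674×10⁻¹¹ × 5.972×10²⁴ = 3.986×10¹⁴ m³/s².
r = 1.211×10⁷ m.
Vis-viva rearranged: 1/a = 2/r − v²/μ = 1.652×10⁻⁷ − 7.471×10⁻⁸ = 9.044×10⁻⁸ m⁻¹.
a = 1.106×10⁷ m = 11057 km.

a ≈ 11100 km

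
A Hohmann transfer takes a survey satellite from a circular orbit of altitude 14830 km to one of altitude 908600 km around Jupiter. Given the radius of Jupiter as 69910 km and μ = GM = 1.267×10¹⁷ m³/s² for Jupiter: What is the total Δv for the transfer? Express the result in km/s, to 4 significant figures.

r₁ = 69910 + 14830 = 84740 km = 8.4740×10⁷ m.
r₂ = 69910 + 908600 = 978510 km = 9.7851×10⁸ m.
Transfer ellipse a_t = (r₁ + r₂)/2 = 5.316×10⁸ m.
At r₁: circular v_c1 = √(μ/r₁) = 38670 m/s; transfer-perijove v_p = √[μ(2/r₁ − 1/a_t)] = 52460 m/s.
Δv₁ = v_p − v_c1 = 13790 m/s.
At r₂: circular v_c2 = √(μ/r₂) = 11380 m/s; transfer-apojove v_a = √[μ(2/r₂ − 1/a_t)] = 4543 m/s.
Δv₂ = v_c2 − v_a = 6836 m/s.
Total Δv = Δv₁ + Δv₂ = 20630 m/s = 20.63 km/s.

Δv_total ≈ 20.63 km/s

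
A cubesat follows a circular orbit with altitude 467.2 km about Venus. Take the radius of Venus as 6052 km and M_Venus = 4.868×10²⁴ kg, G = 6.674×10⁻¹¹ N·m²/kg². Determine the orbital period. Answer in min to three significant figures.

T ≈ 96.7 min

μ = GM = 6.674×10⁻¹¹ × 4.868×10²⁴ = 3.249×10¹⁴ m³/s².
r = 6052 + 467.2 = 6519.2 km = 6.5192×10⁶ m.
Kepler's third law: T = 2π√(r³/μ) = 2π√((6.519×10⁶)³ / 3.249×10¹⁴).
r³/μ = 8.528×10⁵ s², so T = 2π × 9.235×10² = 5.802×10³ s.
Converting: 5.802×10³ s ÷ 60.00 = 96.71 min.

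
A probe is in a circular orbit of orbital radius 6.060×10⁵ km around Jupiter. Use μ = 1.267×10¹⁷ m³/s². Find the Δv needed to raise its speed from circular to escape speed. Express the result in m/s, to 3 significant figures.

Δv ≈ 5990 m/s

r = 6.060×10⁵ km = 6.060×10⁸ m.
Circular speed v_c = √(μ/r) = 14460 m/s.
Escape speed v_esc = √(2μ/r) = √2 × v_c = 20450 m/s.
Δv = v_esc − v_c = 5989 m/s.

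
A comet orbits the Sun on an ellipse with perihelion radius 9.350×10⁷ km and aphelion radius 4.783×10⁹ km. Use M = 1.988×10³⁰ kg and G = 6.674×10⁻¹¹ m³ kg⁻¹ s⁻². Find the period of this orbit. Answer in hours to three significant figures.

T ≈ 577000 hours

μ = GM = 6.674×10⁻¹¹ × 1.988×10³⁰ = 1.327×10²⁰ m³/s².
Semi-major axis a = (r_p + r_a)/2 = (9.3500×10⁷ + 4.7830×10⁹)/2 = 2.4382×10⁹ km = 2.438×10¹² m.
By Kepler's third law T = 2π√(a³/μ) = 2π × 3.305×10⁸ = 2.077×10⁹ s.
= 5.769×10⁵ hours.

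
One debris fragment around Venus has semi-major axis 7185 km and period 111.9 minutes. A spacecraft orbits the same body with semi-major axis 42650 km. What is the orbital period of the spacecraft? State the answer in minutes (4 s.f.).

Kepler's third law: T² ∝ a³, so T₂ = T₁ (a₂/a₁)^(3/2).
a₂/a₁ = 5.936, (a₂/a₁)^(3/2) = 14.46.
T₂ = 111.9 × 14.46 = 1618 minutes.

T₂ ≈ 1618 minutes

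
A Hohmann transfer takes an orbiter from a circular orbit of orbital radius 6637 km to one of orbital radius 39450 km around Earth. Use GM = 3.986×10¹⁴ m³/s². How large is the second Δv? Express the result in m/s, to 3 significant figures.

Δv ≈ 1470 m/s

r₁ = 6637 km = 6.637×10⁶ m.
r₂ = 39450 km = 3.945×10⁷ m.
Transfer ellipse a_t = (r₁ + r₂)/2 = 2.304×10⁷ m.
At r₁: circular v_c1 = √(μ/r₁) = 7750 m/s; transfer-perigee v_p = √[μ(2/r₁ − 1/a_t)] = 10140 m/s.
At r₂: circular v_c2 = √(μ/r₂) = 3179 m/s; transfer-apogee v_a = √[μ(2/r₂ − 1/a_t)] = 1706 m/s.
Δv₂ = v_c2 − v_a = 1473 m/s.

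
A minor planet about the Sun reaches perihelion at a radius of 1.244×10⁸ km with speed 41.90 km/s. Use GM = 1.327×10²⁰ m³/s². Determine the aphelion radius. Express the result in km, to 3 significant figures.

aphelion radius ≈ 5.78×10⁸ km

r_p = 1.244×10¹¹ m.
Specific energy ε = v²/2 − μ/r = -1.889×10⁸ J/kg, so a = −μ/(2ε) = 3.512×10¹¹ m.
The apsides satisfy r_p + r_a = 2a, so the aphelion radius is 2a − r_p = 5.780×10¹¹ m = 5.7803×10⁸ km.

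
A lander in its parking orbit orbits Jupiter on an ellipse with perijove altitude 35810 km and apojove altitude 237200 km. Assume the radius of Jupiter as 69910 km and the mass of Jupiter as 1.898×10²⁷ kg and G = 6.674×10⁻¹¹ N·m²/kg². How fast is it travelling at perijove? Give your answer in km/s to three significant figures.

μ = GM = 6.674×10⁻¹¹ × 1.898×10²⁷ = 1.267×10¹⁷ m³/s².
r_p = 69910 + 35810 = 105720 km = 1.0572×10⁸ m.
r_a = 69910 + 237200 = 307110 km = 3.0711×10⁸ m.
Semi-major axis a = (r_p + r_a)/2 = 2.0642×10⁵ km = 2.064×10⁸ m.
Vis-viva: v² = μ(2/r − 1/a) = 1.267×10¹⁷ × (1.892×10⁻⁸ − 4.845×10⁻⁹) = 1.783×10⁹ m²/s².
v = 42220 m/s = 42.22 km/s.

v ≈ 42.2 km/s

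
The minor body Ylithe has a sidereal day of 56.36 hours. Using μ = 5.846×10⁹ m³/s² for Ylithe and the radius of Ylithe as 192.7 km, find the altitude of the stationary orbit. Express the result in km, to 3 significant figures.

h_sync ≈ 1630 km

T = 56.36 hours = 2.029×10⁵ s.
A synchronous orbit has period T, so by Kepler's third law a = (μT²/4π²)^(1/3).
μT²/4π² = 5.846×10⁹ × (2.029×10⁵)² / 39.48 = 6.096×10¹⁸ m³.
a = 1.827×10⁶ m = 1826.8 km.
Altitude h = a − R = 1826.8 − 192.7 = 1634.1 km.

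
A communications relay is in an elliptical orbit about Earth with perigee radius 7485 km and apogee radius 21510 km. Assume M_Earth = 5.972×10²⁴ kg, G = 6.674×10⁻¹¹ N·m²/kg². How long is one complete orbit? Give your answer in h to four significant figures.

μ = GM = 6.674×10⁻¹¹ × 5.972×10²⁴ = 3.986×10¹⁴ m³/s².
Semi-major axis a = (r_p + r_a)/2 = (7485.0 + 21510)/2 = 14498 km = 1.450×10⁷ m.
By Kepler's third law T = 2π√(a³/μ) = 2π × 2.765×10³ = 1.737×10⁴ s.
= 4.826 h.

T ≈ 4.826 h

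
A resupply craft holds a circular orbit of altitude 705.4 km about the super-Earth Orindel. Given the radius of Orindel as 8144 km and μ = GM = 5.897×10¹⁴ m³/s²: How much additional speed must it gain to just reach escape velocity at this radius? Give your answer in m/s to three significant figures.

r = 8144 + 705.4 = 8849.4 km = 8.8494×10⁶ m.
Circular speed v_c = √(μ/r) = 8163 m/s.
Escape speed v_esc = √(2μ/r) = √2 × v_c = 11540 m/s.
Δv = v_esc − v_c = 3381 m/s.

Δv ≈ 3380 m/s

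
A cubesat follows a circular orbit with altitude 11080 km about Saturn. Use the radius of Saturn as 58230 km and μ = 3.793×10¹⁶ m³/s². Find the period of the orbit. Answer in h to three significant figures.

r = 58230 + 11080 = 69310 km = 6.9310×10⁷ m.
Kepler's third law: T = 2π√(r³/μ) = 2π√((6.931×10⁷)³ / 3.793×10¹⁶).
r³/μ = 8.778×10⁶ s², so T = 2π × 2.963×10³ = 1.862×10⁴ s.
Converting: 1.862×10⁴ s ÷ 3600 = 5.171 h.

T ≈ 5.17 h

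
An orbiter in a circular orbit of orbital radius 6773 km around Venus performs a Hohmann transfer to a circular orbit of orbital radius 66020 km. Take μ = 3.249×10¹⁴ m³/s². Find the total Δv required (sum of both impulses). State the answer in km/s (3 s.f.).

Δv_total ≈ 3.66 km/s

r₁ = 6773 km = 6.773×10⁶ m.
r₂ = 66020 km = 6.602×10⁷ m.
Transfer ellipse a_t = (r₁ + r₂)/2 = 3.640×10⁷ m.
At r₁: circular v_c1 = √(μ/r₁) = 6926 m/s; transfer-periapsis v_p = √[μ(2/r₁ − 1/a_t)] = 9328 m/s.
Δv₁ = v_p − v_c1 = 2402 m/s.
At r₂: circular v_c2 = √(μ/r₂) = 2218 m/s; transfer-apoapsis v_a = √[μ(2/r₂ − 1/a_t)] = 957.0 m/s.
Δv₂ = v_c2 − v_a = 1261 m/s.
Total Δv = Δv₁ + Δv₂ = 3663 m/s = 3.663 km/s.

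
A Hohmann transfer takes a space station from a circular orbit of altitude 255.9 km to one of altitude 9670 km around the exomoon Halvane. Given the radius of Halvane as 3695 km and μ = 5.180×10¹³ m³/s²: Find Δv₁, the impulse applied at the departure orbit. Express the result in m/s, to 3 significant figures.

r₁ = 3695 + 255.9 = 3950.9 km = 3.9509×10⁶ m.
r₂ = 3695 + 9670 = 13365 km = 1.3365×10⁷ m.
Transfer ellipse a_t = (r₁ + r₂)/2 = 8.658×10⁶ m.
At r₁: circular v_c1 = √(μ/r₁) = 3621 m/s; transfer-periapsis v_p = √[μ(2/r₁ − 1/a_t)] = 4499 m/s.
Δv₁ = v_p − v_c1 = 877.9 m/s.

Δv ≈ 878 m/s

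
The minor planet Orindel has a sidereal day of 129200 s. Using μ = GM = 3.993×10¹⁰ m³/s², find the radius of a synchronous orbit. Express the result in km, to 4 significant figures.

r_sync ≈ 2565 km

A synchronous orbit has period T, so by Kepler's third law a = (μT²/4π²)^(1/3).
μT²/4π² = 3.993×10¹⁰ × (1.292×10⁵)² / 39.48 = 1.688×10¹⁹ m³.
a = 2.565×10⁶ m = 2565.4 km.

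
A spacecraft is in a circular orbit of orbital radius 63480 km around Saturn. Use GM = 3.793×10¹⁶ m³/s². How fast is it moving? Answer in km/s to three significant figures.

v ≈ 24.4 km/s

r = 63480 km = 6.348×10⁷ m.
For a circular orbit v = √(μ/r) = √(3.793×10¹⁶ / 6.348×10⁷) = √(5.975×10⁸) = 24440 m/s.
That is 24.44 km/s.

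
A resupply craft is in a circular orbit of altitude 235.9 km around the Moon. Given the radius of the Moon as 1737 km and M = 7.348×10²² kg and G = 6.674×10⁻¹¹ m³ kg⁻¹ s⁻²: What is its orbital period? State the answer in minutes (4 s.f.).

μ = GM = 6.674×10⁻¹¹ × 7.348×10²² = 4.904×10¹² m³/s².
r = 1737 + 235.9 = 1972.9 km = 1.9729×10⁶ m.
Kepler's third law: T = 2π√(r³/μ) = 2π√((1.973×10⁶)³ / 4.904×10¹²).
r³/μ = 1.566×10⁶ s², so T = 2π × 1.251×10³ = 7.862×10³ s.
Converting: 7.862×10³ s ÷ 60.00 = 131.0 minutes.

T ≈ 131.0 minutes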